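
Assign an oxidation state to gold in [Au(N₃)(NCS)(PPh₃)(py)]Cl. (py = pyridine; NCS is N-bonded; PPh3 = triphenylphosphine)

+3

1 chloride outside the brackets (-1 each) → the complex ion is 1+.
Ligand charges: 1×py neutral; 1×NCS = -1; 1×N3 = -1; 1×PPh3 neutral; sum -2.
Au + (-2) = 1+ ⇒ Au is +3.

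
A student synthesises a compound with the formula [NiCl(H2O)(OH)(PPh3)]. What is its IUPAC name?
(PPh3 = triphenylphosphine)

aquachlorohydroxo(triphenylphosphine)nickel(II)

There is no counter-ion, so the complex is neutral overall.
Ligand charges: 1×triphenylphosphine (neutral), 1×chloro (-1 each), 1×aqua (neutral), 1×hydroxo (-1 each); total -2. So Ni + (-2) = 0, giving Ni = +2.
Ligands are named alphabetically: aqua before chloro before hydroxo before triphenylphosphine.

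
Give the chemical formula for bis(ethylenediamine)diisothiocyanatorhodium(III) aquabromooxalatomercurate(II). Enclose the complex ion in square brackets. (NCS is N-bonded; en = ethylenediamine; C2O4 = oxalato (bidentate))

[Rh(en)2(NCS)2][HgBr(C2O4)(H2O)]

Cation [Rh…]: ligand charges -2, Rh(III) ⇒ ion charge 1+.
Anion [Hg…]: ligand charges -3, Hg(II) ⇒ ion charge 1−.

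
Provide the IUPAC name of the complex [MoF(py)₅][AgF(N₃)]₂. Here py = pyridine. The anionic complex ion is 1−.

fluoropentakis(pyridine)molybdenum(III) azidofluoroargentate(I)

Both ions are complex: the cation is named first with the plain metal name, the anion second with the -ate form; each ion's ligands are alphabetised independently.
The complex anion is given as 1−; its ligand charges sum to -2, so Ag = +1.
With 2 anions per cation, the cation must be 2×1 = 2+.
Cation: ligand charges sum to -1; for the ion to be 2+, Mo = +3.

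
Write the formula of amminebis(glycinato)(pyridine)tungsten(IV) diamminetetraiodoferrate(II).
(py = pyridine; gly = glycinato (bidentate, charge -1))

[W(gly)2(NH3)(py)][FeI4(NH3)2]

Cation [W…]: ligand charges -2, W(IV) ⇒ ion charge 2+.
Anion [Fe…]: ligand charges -4, Fe(II) ⇒ ion charge 2−.
One 2+ cation balances one 2− anion.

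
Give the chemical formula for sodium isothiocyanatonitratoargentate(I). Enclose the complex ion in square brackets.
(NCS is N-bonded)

Na[Ag(NCS)(NO3)]

Ligands: 1 nitrato (NO3, -1), 1 isothiocyanato (NCS, -1). Ligand charge sum = -2.
With Ag in oxidation state +1, the complex ion is [Ag...]^1−.
Charge balance with sodium (+1) requires 1 complex ion per 1 sodium.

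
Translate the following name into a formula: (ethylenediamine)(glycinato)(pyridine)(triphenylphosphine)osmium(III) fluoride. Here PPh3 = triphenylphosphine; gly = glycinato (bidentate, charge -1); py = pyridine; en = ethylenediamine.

Ligands: 1 triphenylphosphine (PPh3, neutral), 1 glycinato (gly, -1), 1 pyridine (py, neutral), 1 ethylenediamine (en, neutral). Ligand charge sum = -1.
Charge balance with fluoride (-1) requires 1 complex ion per 2 fluoride.

[Os(en)(gly)(PPh3)(py)]F2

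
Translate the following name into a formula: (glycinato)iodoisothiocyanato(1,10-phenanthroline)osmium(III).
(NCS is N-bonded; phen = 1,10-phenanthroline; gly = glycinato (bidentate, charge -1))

[Os(gly)I(NCS)(phen)]

Ligands: 1 isothiocyanato (NCS, -1), 1 1,10-phenanthroline (phen, neutral), 1 iodo (I, -1), 1 glycinato (gly, -1). Ligand charge sum = -3.
With Os in oxidation state +3, the complex ion is [Os...].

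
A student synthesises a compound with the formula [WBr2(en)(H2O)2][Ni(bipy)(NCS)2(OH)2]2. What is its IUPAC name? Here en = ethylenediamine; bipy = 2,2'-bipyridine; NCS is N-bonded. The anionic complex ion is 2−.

diaquadibromo(ethylenediamine)tungsten(VI) (2,2'-bipyridine)dihydroxodiisothiocyanatonickelate(II)

Both ions are complex: the cation is named first with the plain metal name, the anion second with the -ate form; each ion's ligands are alphabetised independently.
The complex anion is given as 2−; its ligand charges sum to -4, so Ni = +2.
With 2 anions per cation, the cation must be 2×2 = 4+.
Cation: ligand charges sum to -2; for the ion to be 4+, W = +6.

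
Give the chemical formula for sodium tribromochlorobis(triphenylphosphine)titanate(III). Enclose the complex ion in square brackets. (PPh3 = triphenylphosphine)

Na[TiBr3Cl(PPh3)2]

Ligands: 1 chloro (Cl, -1), 3 bromo (Br, -1), 2 triphenylphosphine (PPh3, neutral). Ligand charge sum = -4.
Charge balance with sodium (+1) requires 1 complex ion per 1 sodium.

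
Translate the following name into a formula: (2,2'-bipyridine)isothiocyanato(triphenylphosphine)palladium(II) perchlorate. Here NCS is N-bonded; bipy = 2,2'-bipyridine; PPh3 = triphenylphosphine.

[Pd(bipy)(NCS)(PPh3)]ClO4

Ligands: 1 isothiocyanato (NCS, -1), 1 2,2'-bipyridine (bipy, neutral), 1 triphenylphosphine (PPh3, neutral). Ligand charge sum = -1.
Charge balance with perchlorate (-1) requires 1 complex ion per 1 perchlorate.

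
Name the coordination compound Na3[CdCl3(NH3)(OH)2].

The 3 sodium counter-ions carry a total charge of +3, so each complex ion is 3−.
Ligand charges: 2×hydroxo (-1 each), 1×ammine (neutral), 3×chloro (-1 each); total -5. So Cd + (-5) = 3−, giving Cd = +2.
The complex ion is anionic, so cadmium takes the -ate form cadmate(II).

sodium amminetrichlorodihydroxocadmate(II)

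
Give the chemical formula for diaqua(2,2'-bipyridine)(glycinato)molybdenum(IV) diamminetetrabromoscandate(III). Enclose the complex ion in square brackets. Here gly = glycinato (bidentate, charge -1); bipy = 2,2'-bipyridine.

Cation [Mo…]: ligand charges -1, Mo(IV) ⇒ ion charge 3+.
Anion [Sc…]: ligand charges -4, Sc(III) ⇒ ion charge 1−.
One 3+ cation requires 3 of the 1− anion.

[Mo(bipy)(gly)(H2O)2][ScBr4(NH3)2]3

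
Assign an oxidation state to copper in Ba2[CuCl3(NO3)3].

+2

2 barium outside the brackets (+2 each) → the complex ion is 4−.
Ligand charges: 3×Cl = -3; 3×NO3 = -3; sum -6.
Cu + (-6) = 4− ⇒ Cu is +2.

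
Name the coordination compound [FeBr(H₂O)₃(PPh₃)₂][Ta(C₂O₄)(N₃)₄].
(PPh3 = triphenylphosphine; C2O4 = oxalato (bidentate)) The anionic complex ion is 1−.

Both ions are complex: the cation is named first with the plain metal name, the anion second with the -ate form; each ion's ligands are alphabetised independently.
The complex anion is given as 1−; its ligand charges sum to -6, so Ta = +5.
A 1:1 salt means the cation carries the equal and opposite charge, 1+.
Cation: ligand charges sum to -1; for the ion to be 1+, Fe = +2.

triaquabromobis(triphenylphosphine)iron(II) tetraazidooxalatotantalate(V)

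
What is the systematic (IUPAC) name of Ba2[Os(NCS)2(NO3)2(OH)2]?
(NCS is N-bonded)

The 2 barium counter-ions carry a total charge of +4, so each complex ion is 4−.
Ligand charges: 2×hydroxo (-1 each), 2×isothiocyanato (-1 each), 2×nitrato (-1 each); total -6. So Os + (-6) = 4−, giving Os = +2.
The complex ion is anionic, so osmium takes the -ate form osmate(II).

barium dihydroxodiisothiocyanatodinitratoosmate(II)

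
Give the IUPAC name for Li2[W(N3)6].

The 2 lithium counter-ions carry a total charge of +2, so each complex ion is 2−.
Ligand charges: 6×azido (-1 each); total -6. So W + (-6) = 2−, giving W = +4.
The complex ion is anionic, so tungsten takes the -ate form tungstate(IV).

lithium hexaazidotungstate(IV)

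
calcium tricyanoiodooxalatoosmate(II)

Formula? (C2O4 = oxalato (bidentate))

Ca2[Os(C2O4)(CN)3I]

Ligands: 1 iodo (I, -1), 1 oxalato (C2O4, -2), 3 cyano (CN, -1). Ligand charge sum = -6.
Charge balance with calcium (+2) requires 1 complex ion per 2 calcium.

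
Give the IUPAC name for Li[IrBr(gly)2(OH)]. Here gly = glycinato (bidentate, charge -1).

The 1 lithium counter-ion carries a total charge of +1, so each complex ion is 1−.
Ligand charges: 1×bromo (-1 each), 1×hydroxo (-1 each), 2×glycinato (-1 each); total -4. So Ir + (-4) = 1−, giving Ir = +3.
Ligands are named alphabetically: bromo before glycinato before hydroxo.
The complex ion is anionic, so iridium takes the -ate form iridate(III).

lithium bromobis(glycinato)hydroxoiridate(III)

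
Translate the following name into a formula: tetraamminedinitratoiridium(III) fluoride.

[Ir(NH3)4(NO3)2]F

Ligands: 2 nitrato (NO3, -1), 4 ammine (NH3, neutral). Ligand charge sum = -2.
With Ir in oxidation state +3, the complex ion is [Ir...]^1+.
Charge balance with fluoride (-1) requires 1 complex ion per 1 fluoride.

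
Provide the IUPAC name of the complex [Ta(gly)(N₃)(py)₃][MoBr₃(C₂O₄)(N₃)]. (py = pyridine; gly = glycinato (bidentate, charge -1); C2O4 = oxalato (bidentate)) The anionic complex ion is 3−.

The complex anion is given as 3−; its ligand charges sum to -6, so Mo = +3.
A 1:1 salt means the cation carries the equal and opposite charge, 3+.
Cation: ligand charges sum to -2; for the ion to be 3+, Ta = +5.

azido(glycinato)tris(pyridine)tantalum(V) azidotribromooxalatomolybdate(III)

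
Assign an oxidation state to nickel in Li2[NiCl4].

2 lithium outside the brackets (+1 each) → the complex ion is 2−.
Ligand charges: 4×Cl = -4; sum -4.
Ni + (-4) = 2− ⇒ Ni is +2.

+2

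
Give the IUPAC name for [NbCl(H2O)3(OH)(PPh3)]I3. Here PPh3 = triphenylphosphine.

triaquachlorohydroxo(triphenylphosphine)niobium(V) iodide

The 3 iodide counter-ions carry a total charge of -3, so each complex ion is 3+.
Ligand charges: 1×hydroxo (-1 each), 3×aqua (neutral), 1×chloro (-1 each), 1×triphenylphosphine (neutral); total -2. So Nb + (-2) = 3+, giving Nb = +5.
Ligands are named alphabetically: aqua before chloro before hydroxo before triphenylphosphine.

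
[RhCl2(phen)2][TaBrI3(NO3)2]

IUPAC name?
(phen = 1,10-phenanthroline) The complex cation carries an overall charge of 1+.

dichlorobis(1,10-phenanthroline)rhodium(III) bromotriiododinitratotantalate(V)

The complex cation is given as 1+; its ligand charges sum to -2, so Rh = +3.
A 1:1 salt means the anion carries the equal and opposite charge, 1−.
Anion: ligand charges sum to -6; for the ion to be 1−, Ta = +5.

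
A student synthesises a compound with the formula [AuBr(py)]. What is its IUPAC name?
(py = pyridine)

There is no counter-ion, so the complex is neutral overall.
Ligand charges: 1×pyridine (neutral), 1×bromo (-1 each); total -1. So Au + (-1) = 0, giving Au = +1.
Ligands are named alphabetically: bromo before pyridine.

bromo(pyridine)gold(I)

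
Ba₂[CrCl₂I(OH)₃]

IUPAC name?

The 2 barium counter-ions carry a total charge of +4, so each complex ion is 4−.
Ligand charges: 1×iodo (-1 each), 3×hydroxo (-1 each), 2×chloro (-1 each); total -6. So Cr + (-6) = 4−, giving Cr = +2.
The complex ion is anionic, so chromium takes the -ate form chromate(II).

barium dichlorotrihydroxoiodochromate(II)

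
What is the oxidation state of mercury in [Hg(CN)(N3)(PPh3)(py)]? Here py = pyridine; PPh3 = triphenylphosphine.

No counter-ion: the bracketed complex is neutral.
Ligand charges: 1×py neutral; 1×CN = -1; 1×N3 = -1; 1×PPh3 neutral; sum -2.
Hg + (-2) = 0 ⇒ Hg is +2.

+2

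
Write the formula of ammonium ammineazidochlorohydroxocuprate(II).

NH4[CuCl(N3)(NH3)(OH)]

Ligands: 1 ammine (NH3, neutral), 1 hydroxo (OH, -1), 1 azido (N3, -1), 1 chloro (Cl, -1). Ligand charge sum = -3.
With Cu in oxidation state +2, the complex ion is [Cu...]^1−.
Charge balance with ammonium (+1) requires 1 complex ion per 1 ammonium.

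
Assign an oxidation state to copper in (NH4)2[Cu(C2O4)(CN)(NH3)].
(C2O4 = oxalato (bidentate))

+1

2 ammonium outside the brackets (+1 each) → the complex ion is 2−.
Ligand charges: 1×CN = -1; 1×C2O4 = -2; 1×NH3 neutral; sum -3.
Cu + (-3) = 2− ⇒ Cu is +1.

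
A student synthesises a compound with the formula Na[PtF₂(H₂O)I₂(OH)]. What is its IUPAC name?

sodium aquadifluorohydroxodiiodoplatinate(IV)

The 1 sodium counter-ion carries a total charge of +1, so each complex ion is 1−.
Ligand charges: 2×iodo (-1 each), 1×hydroxo (-1 each), 1×aqua (neutral), 2×fluoro (-1 each); total -5. So Pt + (-5) = 1−, giving Pt = +4.
Ligands are named alphabetically: aqua before fluoro before hydroxo before iodo.
The complex ion is anionic, so platinum takes the -ate form platinate(IV).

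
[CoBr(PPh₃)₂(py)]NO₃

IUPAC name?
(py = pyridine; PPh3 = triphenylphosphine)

The 1 nitrate counter-ion carries a total charge of -1, so each complex ion is 1+.
Ligand charges: 1×pyridine (neutral), 2×triphenylphosphine (neutral), 1×bromo (-1 each); total -1. So Co + (-1) = 1+, giving Co = +2.
Ligands are named alphabetically: bromo before pyridine before triphenylphosphine.

bromo(pyridine)bis(triphenylphosphine)cobalt(II) nitrate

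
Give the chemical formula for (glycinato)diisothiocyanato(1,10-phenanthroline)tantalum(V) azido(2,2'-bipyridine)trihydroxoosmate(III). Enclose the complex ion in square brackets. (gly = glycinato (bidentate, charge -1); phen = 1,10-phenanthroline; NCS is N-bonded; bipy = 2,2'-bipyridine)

[Ta(gly)(NCS)2(phen)][Os(bipy)(N3)(OH)3]2

Cation [Ta…]: ligand charges -3, Ta(V) ⇒ ion charge 2+.
Anion [Os…]: ligand charges -4, Os(III) ⇒ ion charge 1−.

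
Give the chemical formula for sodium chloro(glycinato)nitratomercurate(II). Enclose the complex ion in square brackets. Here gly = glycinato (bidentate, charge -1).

Ligands: 1 glycinato (gly, -1), 1 chloro (Cl, -1), 1 nitrato (NO3, -1). Ligand charge sum = -3.
Charge balance with sodium (+1) requires 1 complex ion per 1 sodium.

Na[HgCl(gly)(NO3)]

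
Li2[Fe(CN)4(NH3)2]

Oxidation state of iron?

2 lithium outside the brackets (+1 each) → the complex ion is 2−.
Ligand charges: 2×NH3 neutral; 4×CN = -4; sum -4.
Fe + (-4) = 2− ⇒ Fe is +2.

+2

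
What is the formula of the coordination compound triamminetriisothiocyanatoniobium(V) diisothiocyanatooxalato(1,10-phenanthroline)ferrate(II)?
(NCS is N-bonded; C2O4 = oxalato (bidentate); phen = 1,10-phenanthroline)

Cation [Nb…]: ligand charges -3, Nb(V) ⇒ ion charge 2+.
Anion [Fe…]: ligand charges -4, Fe(II) ⇒ ion charge 2−.
One 2+ cation balances one 2− anion.

[Nb(NCS)3(NH3)3][Fe(C2O4)(NCS)2(phen)]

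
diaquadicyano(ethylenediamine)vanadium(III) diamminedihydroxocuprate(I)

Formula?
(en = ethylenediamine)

Cation [V…]: ligand charges -2, V(III) ⇒ ion charge 1+.
Anion [Cu…]: ligand charges -2, Cu(I) ⇒ ion charge 1−.
One 1+ cation balances one 1− anion.

[V(CN)2(en)(H2O)2][Cu(NH3)2(OH)2]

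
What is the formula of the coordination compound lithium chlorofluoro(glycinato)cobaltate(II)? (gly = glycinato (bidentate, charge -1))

Li[CoClF(gly)]

Ligands: 1 glycinato (gly, -1), 1 chloro (Cl, -1), 1 fluoro (F, -1). Ligand charge sum = -3.
With Co in oxidation state +2, the complex ion is [Co...]^1−.
Charge balance with lithium (+1) requires 1 complex ion per 1 lithium.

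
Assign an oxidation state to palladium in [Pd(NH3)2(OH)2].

No counter-ion: the bracketed complex is neutral.
Ligand charges: 2×OH = -2; 2×NH3 neutral; sum -2.
Pd + (-2) = 0 ⇒ Pd is +2.

+2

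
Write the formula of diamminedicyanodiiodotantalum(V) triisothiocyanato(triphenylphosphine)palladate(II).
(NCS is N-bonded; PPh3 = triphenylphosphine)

Cation [Ta…]: ligand charges -4, Ta(V) ⇒ ion charge 1+.
Anion [Pd…]: ligand charges -3, Pd(II) ⇒ ion charge 1−.
One 1+ cation balances one 1− anion.

[Ta(CN)2I2(NH3)2][Pd(NCS)3(PPh3)]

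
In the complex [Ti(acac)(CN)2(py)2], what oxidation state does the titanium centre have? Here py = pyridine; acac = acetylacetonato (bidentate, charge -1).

+3

No counter-ion: the bracketed complex is neutral.
Ligand charges: 2×CN = -2; 2×py neutral; 1×acac = -1; sum -3.
Ti + (-3) = 0 ⇒ Ti is +3.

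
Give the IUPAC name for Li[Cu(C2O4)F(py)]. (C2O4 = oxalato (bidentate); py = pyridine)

The 1 lithium counter-ion carries a total charge of +1, so each complex ion is 1−.
Ligand charges: 1×fluoro (-1 each), 1×oxalato (-2 each), 1×pyridine (neutral); total -3. So Cu + (-3) = 1−, giving Cu = +2.
The complex ion is anionic, so copper takes the -ate form cuprate(II).

lithium fluorooxalato(pyridine)cuprate(II)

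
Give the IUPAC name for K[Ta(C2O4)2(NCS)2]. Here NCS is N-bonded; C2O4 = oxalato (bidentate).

potassium diisothiocyanatodioxalatotantalate(V)

The 1 potassium counter-ion carries a total charge of +1, so each complex ion is 1−.
Ligand charges: 2×isothiocyanato (-1 each), 2×oxalato (-2 each); total -6. So Ta + (-6) = 1−, giving Ta = +5.
Ligands are named alphabetically: isothiocyanato before oxalato.
The complex ion is anionic, so tantalum takes the -ate form tantalate(V).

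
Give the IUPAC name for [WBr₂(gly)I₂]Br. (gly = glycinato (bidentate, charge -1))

dibromo(glycinato)diiodotungsten(VI) bromide

The 1 bromide counter-ion carries a total charge of -1, so each complex ion is 1+.
Ligand charges: 2×iodo (-1 each), 2×bromo (-1 each), 1×glycinato (-1 each); total -5. So W + (-5) = 1+, giving W = +6.
Ligands are named alphabetically: bromo before glycinato before iodo.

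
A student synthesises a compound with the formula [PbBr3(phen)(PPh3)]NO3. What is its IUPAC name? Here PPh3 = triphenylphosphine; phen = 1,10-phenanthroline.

The 1 nitrate counter-ion carries a total charge of -1, so each complex ion is 1+.
Ligand charges: 1×triphenylphosphine (neutral), 3×bromo (-1 each), 1×1,10-phenanthroline (neutral); total -3. So Pb + (-3) = 1+, giving Pb = +4.
Ligands are named alphabetically: bromo before phenanthroline before triphenylphosphine.

tribromo(1,10-phenanthroline)(triphenylphosphine)lead(IV) nitrate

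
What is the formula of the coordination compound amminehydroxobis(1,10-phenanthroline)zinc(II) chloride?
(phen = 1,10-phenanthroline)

[Zn(NH3)(OH)(phen)2]Cl

Ligands: 1 ammine (NH3, neutral), 1 hydroxo (OH, -1), 2 1,10-phenanthroline (phen, neutral). Ligand charge sum = -1.
With Zn in oxidation state +2, the complex ion is [Zn...]^1+.
Charge balance with chloride (-1) requires 1 complex ion per 1 chloride.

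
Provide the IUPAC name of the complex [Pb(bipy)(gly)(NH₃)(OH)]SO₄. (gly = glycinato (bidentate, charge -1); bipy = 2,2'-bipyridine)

ammine(2,2'-bipyridine)(glycinato)hydroxolead(IV) sulfate

The 1 sulfate counter-ion carries a total charge of -2, so each complex ion is 2+.
Ligand charges: 1×glycinato (-1 each), 1×2,2'-bipyridine (neutral), 1×hydroxo (-1 each), 1×ammine (neutral); total -2. So Pb + (-2) = 2+, giving Pb = +4.
Ligands are named alphabetically: ammine before bipyridine before glycinato before hydroxo.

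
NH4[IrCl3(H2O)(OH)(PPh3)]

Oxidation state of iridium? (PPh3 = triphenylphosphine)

1 ammonium outside the brackets (+1 each) → the complex ion is 1−.
Ligand charges: 1×PPh3 neutral; 3×Cl = -3; 1×H2O neutral; 1×OH = -1; sum -4.
Ir + (-4) = 1− ⇒ Ir is +3.

+3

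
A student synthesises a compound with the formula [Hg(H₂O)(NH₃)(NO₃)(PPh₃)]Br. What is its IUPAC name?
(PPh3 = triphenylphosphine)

The 1 bromide counter-ion carries a total charge of -1, so each complex ion is 1+.
Ligand charges: 1×triphenylphosphine (neutral), 1×ammine (neutral), 1×aqua (neutral), 1×nitrato (-1 each); total -1. So Hg + (-1) = 1+, giving Hg = +2.
Ligands are named alphabetically: ammine before aqua before nitrato before triphenylphosphine.

ammineaquanitrato(triphenylphosphine)mercury(II) bromide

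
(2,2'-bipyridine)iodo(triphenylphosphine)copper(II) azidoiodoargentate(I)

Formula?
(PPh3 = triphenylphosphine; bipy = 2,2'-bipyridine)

Cation [Cu…]: ligand charges -1, Cu(II) ⇒ ion charge 1+.
Anion [Ag…]: ligand charges -2, Ag(I) ⇒ ion charge 1−.
One 1+ cation balances one 1− anion.

[Cu(bipy)I(PPh3)][AgI(N3)]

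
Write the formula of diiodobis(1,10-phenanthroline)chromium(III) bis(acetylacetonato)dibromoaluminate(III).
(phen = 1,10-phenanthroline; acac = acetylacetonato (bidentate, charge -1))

[CrI2(phen)2][Al(acac)2Br2]

Cation [Cr…]: ligand charges -2, Cr(III) ⇒ ion charge 1+.
Anion [Al…]: ligand charges -4, Al(III) ⇒ ion charge 1−.
One 1+ cation balances one 1− anion.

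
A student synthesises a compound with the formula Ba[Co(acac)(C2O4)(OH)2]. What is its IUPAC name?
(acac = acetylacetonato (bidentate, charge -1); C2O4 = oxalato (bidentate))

The 1 barium counter-ion carries a total charge of +2, so each complex ion is 2−.
Ligand charges: 1×acetylacetonato (-1 each), 1×oxalato (-2 each), 2×hydroxo (-1 each); total -5. So Co + (-5) = 2−, giving Co = +3.
Ligands are named alphabetically: acetylacetonato before hydroxo before oxalato.
The complex ion is anionic, so cobalt takes the -ate form cobaltate(III).

barium (acetylacetonato)dihydroxooxalatocobaltate(III)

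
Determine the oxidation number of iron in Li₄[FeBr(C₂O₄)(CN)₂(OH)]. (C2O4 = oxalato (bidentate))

+2

4 lithium outside the brackets (+1 each) → the complex ion is 4−.
Ligand charges: 1×OH = -1; 2×CN = -2; 1×C2O4 = -2; 1×Br = -1; sum -6.
Fe + (-6) = 4− ⇒ Fe is +2.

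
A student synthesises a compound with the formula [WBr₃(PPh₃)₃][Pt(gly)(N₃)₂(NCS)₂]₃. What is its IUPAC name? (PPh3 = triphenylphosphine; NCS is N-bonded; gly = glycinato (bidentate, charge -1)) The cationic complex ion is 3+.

Both ions are complex: the cation is named first with the plain metal name, the anion second with the -ate form; each ion's ligands are alphabetised independently.
The complex cation is given as 3+; its ligand charges sum to -3, so W = +6.
With 3 anions per cation, each anion must be 3/3 = 1−.
Anion: ligand charges sum to -5; for the ion to be 1−, Pt = +4.

tribromotris(triphenylphosphine)tungsten(VI) diazido(glycinato)diisothiocyanatoplatinate(IV)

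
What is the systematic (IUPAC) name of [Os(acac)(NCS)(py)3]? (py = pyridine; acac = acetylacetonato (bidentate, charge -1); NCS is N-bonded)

(acetylacetonato)isothiocyanatotris(pyridine)osmium(II)

There is no counter-ion, so the complex is neutral overall.
Ligand charges: 3×pyridine (neutral), 1×acetylacetonato (-1 each), 1×isothiocyanato (-1 each); total -2. So Os + (-2) = 0, giving Os = +2.
Ligands are named alphabetically: acetylacetonato before isothiocyanato before pyridine.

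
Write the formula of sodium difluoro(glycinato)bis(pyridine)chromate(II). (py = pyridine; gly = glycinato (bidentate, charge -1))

Ligands: 2 pyridine (py, neutral), 2 fluoro (F, -1), 1 glycinato (gly, -1). Ligand charge sum = -3.
With Cr in oxidation state +2, the complex ion is [Cr...]^1−.
Charge balance with sodium (+1) requires 1 complex ion per 1 sodium.

Na[CrF2(gly)(py)2]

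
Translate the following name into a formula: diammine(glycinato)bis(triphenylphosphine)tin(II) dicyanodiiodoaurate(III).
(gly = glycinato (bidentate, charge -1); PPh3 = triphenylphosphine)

[Sn(gly)(NH3)2(PPh3)2][Au(CN)2I2]

Cation [Sn…]: ligand charges -1, Sn(II) ⇒ ion charge 1+.
Anion [Au…]: ligand charges -4, Au(III) ⇒ ion charge 1−.
One 1+ cation balances one 1− anion.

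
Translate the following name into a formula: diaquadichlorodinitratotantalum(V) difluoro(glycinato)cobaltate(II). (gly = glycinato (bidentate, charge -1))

Cation [Ta…]: ligand charges -4, Ta(V) ⇒ ion charge 1+.
Anion [Co…]: ligand charges -3, Co(II) ⇒ ion charge 1−.
One 1+ cation balances one 1− anion.

[TaCl2(H2O)2(NO3)2][CoF2(gly)]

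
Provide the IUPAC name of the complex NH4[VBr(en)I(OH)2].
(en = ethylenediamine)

ammonium bromo(ethylenediamine)dihydroxoiodovanadate(III)

The 1 ammonium counter-ion carries a total charge of +1, so each complex ion is 1−.
Ligand charges: 2×hydroxo (-1 each), 1×ethylenediamine (neutral), 1×iodo (-1 each), 1×bromo (-1 each); total -4. So V + (-4) = 1−, giving V = +3.
Ligands are named alphabetically: bromo before ethylenediamine before hydroxo before iodo.
The complex ion is anionic, so vanadium takes the -ate form vanadate(III).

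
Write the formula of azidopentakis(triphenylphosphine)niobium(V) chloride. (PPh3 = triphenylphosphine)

Ligands: 1 azido (N3, -1), 5 triphenylphosphine (PPh3, neutral). Ligand charge sum = -1.
With Nb in oxidation state +5, the complex ion is [Nb...]^4+.
Charge balance with chloride (-1) requires 1 complex ion per 4 chloride.

[Nb(N3)(PPh3)5]Cl4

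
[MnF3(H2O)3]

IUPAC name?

triaquatrifluoromanganese(III)

There is no counter-ion, so the complex is neutral overall.
Ligand charges: 3×fluoro (-1 each), 3×aqua (neutral); total -3. So Mn + (-3) = 0, giving Mn = +3.
Ligands are named alphabetically: aqua before fluoro.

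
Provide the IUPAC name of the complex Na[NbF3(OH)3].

sodium trifluorotrihydroxoniobate(V)

The 1 sodium counter-ion carries a total charge of +1, so each complex ion is 1−.
Ligand charges: 3×hydroxo (-1 each), 3×fluoro (-1 each); total -6. So Nb + (-6) = 1−, giving Nb = +5.
Ligands are named alphabetically: fluoro before hydroxo.
The complex ion is anionic, so niobium takes the -ate form niobate(V).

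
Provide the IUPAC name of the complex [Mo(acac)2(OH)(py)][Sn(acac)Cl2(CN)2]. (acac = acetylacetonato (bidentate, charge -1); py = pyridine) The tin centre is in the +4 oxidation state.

bis(acetylacetonato)hydroxo(pyridine)molybdenum(IV) (acetylacetonato)dichlorodicyanostannate(IV)

Sn is given as +4; the anion's ligand charges sum to -5, so the complex anion is 1−.
A 1:1 salt means the cation carries the equal and opposite charge, 1+.
Cation: ligand charges sum to -3; for the ion to be 1+, Mo = +4.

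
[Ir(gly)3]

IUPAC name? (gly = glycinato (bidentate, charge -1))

There is no counter-ion, so the complex is neutral overall.
Ligand charges: 3×glycinato (-1 each); total -3. So Ir + (-3) = 0, giving Ir = +3.

tris(glycinato)iridium(III)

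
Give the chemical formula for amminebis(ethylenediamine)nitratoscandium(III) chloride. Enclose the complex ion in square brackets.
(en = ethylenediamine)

Ligands: 2 ethylenediamine (en, neutral), 1 nitrato (NO3, -1), 1 ammine (NH3, neutral). Ligand charge sum = -1.
With Sc in oxidation state +3, the complex ion is [Sc...]^2+.
Charge balance with chloride (-1) requires 1 complex ion per 2 chloride.

[Sc(en)2(NH3)(NO3)]Cl2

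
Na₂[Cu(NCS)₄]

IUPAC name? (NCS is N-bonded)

The 2 sodium counter-ions carry a total charge of +2, so each complex ion is 2−.
Ligand charges: 4×isothiocyanato (-1 each); total -4. So Cu + (-4) = 2−, giving Cu = +2.
The complex ion is anionic, so copper takes the -ate form cuprate(II).

sodium tetraisothiocyanatocuprate(II)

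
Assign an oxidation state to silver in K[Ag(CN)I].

+1

1 potassium outside the brackets (+1 each) → the complex ion is 1−.
Ligand charges: 1×I = -1; 1×CN = -1; sum -2.
Ag + (-2) = 1− ⇒ Ag is +1.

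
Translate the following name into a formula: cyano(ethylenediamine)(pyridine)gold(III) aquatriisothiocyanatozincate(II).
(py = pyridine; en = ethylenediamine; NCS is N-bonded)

Cation [Au…]: ligand charges -1, Au(III) ⇒ ion charge 2+.
Anion [Zn…]: ligand charges -3, Zn(II) ⇒ ion charge 1−.
One 2+ cation requires 2 of the 1− anion.

[Au(CN)(en)(py)][Zn(H2O)(NCS)3]2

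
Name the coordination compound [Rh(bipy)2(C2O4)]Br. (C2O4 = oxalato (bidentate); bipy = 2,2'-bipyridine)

bis(2,2'-bipyridine)oxalatorhodium(III) bromide

The 1 bromide counter-ion carries a total charge of -1, so each complex ion is 1+.
Ligand charges: 1×oxalato (-2 each), 2×2,2'-bipyridine (neutral); total -2. So Rh + (-2) = 1+, giving Rh = +3.
Ligands are named alphabetically: bipyridine before oxalato.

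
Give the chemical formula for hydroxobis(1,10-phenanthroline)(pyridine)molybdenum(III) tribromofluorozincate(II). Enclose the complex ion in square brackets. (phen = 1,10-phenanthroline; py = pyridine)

Cation [Mo…]: ligand charges -1, Mo(III) ⇒ ion charge 2+.
Anion [Zn…]: ligand charges -4, Zn(II) ⇒ ion charge 2−.

[Mo(OH)(phen)2(py)][ZnBr3F]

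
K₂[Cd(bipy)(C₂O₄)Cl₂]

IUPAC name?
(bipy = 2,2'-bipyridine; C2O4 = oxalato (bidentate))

potassium (2,2'-bipyridine)dichlorooxalatocadmate(II)

The 2 potassium counter-ions carry a total charge of +2, so each complex ion is 2−.
Ligand charges: 2×chloro (-1 each), 1×2,2'-bipyridine (neutral), 1×oxalato (-2 each); total -4. So Cd + (-4) = 2−, giving Cd = +2.
Ligands are named alphabetically: bipyridine before chloro before oxalato.
The complex ion is anionic, so cadmium takes the -ate form cadmate(II).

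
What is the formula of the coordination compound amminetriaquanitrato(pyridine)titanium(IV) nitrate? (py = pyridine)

[Ti(H2O)3(NH3)(NO3)(py)](NO3)3

Ligands: 1 nitrato (NO3, -1), 3 aqua (H2O, neutral), 1 ammine (NH3, neutral), 1 pyridine (py, neutral). Ligand charge sum = -1.
Charge balance with nitrate (-1) requires 1 complex ion per 3 nitrate.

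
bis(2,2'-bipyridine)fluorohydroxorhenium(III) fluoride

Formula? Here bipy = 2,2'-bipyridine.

[Re(bipy)2F(OH)]F

Ligands: 1 hydroxo (OH, -1), 1 fluoro (F, -1), 2 2,2'-bipyridine (bipy, neutral). Ligand charge sum = -2.
Charge balance with fluoride (-1) requires 1 complex ion per 1 fluoride.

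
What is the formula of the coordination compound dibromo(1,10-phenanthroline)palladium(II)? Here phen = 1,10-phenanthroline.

Ligands: 1 1,10-phenanthroline (phen, neutral), 2 bromo (Br, -1). Ligand charge sum = -2.
With Pd in oxidation state +2, the complex ion is [Pd...].

[PdBr2(phen)]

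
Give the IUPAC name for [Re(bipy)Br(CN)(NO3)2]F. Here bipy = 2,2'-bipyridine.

(2,2'-bipyridine)bromocyanodinitratorhenium(V) fluoride

The 1 fluoride counter-ion carries a total charge of -1, so each complex ion is 1+.
Ligand charges: 1×bromo (-1 each), 2×nitrato (-1 each), 1×2,2'-bipyridine (neutral), 1×cyano (-1 each); total -4. So Re + (-4) = 1+, giving Re = +5.
Ligands are named alphabetically: bipyridine before bromo before cyano before nitrato.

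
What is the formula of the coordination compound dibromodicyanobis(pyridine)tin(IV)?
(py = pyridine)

Ligands: 2 cyano (CN, -1), 2 bromo (Br, -1), 2 pyridine (py, neutral). Ligand charge sum = -4.
With Sn in oxidation state +4, the complex ion is [Sn...].

[SnBr2(CN)2(py)2]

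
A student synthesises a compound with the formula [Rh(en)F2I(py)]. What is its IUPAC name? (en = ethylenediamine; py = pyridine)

There is no counter-ion, so the complex is neutral overall.
Ligand charges: 2×fluoro (-1 each), 1×ethylenediamine (neutral), 1×iodo (-1 each), 1×pyridine (neutral); total -3. So Rh + (-3) = 0, giving Rh = +3.
Ligands are named alphabetically: ethylenediamine before fluoro before iodo before pyridine.

(ethylenediamine)difluoroiodo(pyridine)rhodium(III)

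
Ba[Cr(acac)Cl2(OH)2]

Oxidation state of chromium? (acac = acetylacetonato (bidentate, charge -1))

1 barium outside the brackets (+2 each) → the complex ion is 2−.
Ligand charges: 1×acac = -1; 2×Cl = -2; 2×OH = -2; sum -5.
Cr + (-5) = 2− ⇒ Cr is +3.

+3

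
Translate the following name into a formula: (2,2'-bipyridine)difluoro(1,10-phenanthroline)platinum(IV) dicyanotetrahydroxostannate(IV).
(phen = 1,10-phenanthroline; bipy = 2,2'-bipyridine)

[Pt(bipy)F2(phen)][Sn(CN)2(OH)4]

Cation [Pt…]: ligand charges -2, Pt(IV) ⇒ ion charge 2+.
Anion [Sn…]: ligand charges -6, Sn(IV) ⇒ ion charge 2−.
One 2+ cation balances one 2− anion.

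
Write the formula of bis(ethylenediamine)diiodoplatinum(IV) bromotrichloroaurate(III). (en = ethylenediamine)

Cation [Pt…]: ligand charges -2, Pt(IV) ⇒ ion charge 2+.
Anion [Au…]: ligand charges -4, Au(III) ⇒ ion charge 1−.

[Pt(en)2I2][AuBrCl3]2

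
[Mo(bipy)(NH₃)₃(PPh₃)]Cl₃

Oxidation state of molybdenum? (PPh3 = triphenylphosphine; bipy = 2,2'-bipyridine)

+3

3 chloride outside the brackets (-1 each) → the complex ion is 3+.
Ligand charges: 1×PPh3 neutral; 1×bipy neutral; 3×NH3 neutral; sum 0.
Mo + (0) = 3+ ⇒ Mo is +3.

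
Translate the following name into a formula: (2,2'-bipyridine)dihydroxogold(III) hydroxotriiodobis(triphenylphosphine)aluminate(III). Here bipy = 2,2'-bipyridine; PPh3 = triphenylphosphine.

Cation [Au…]: ligand charges -2, Au(III) ⇒ ion charge 1+.
Anion [Al…]: ligand charges -4, Al(III) ⇒ ion charge 1−.
One 1+ cation balances one 1− anion.

[Au(bipy)(OH)2][AlI3(OH)(PPh3)2]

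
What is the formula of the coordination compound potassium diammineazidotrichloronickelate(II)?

K2[NiCl3(N3)(NH3)2]

Ligands: 2 ammine (NH3, neutral), 1 azido (N3, -1), 3 chloro (Cl, -1). Ligand charge sum = -4.
With Ni in oxidation state +2, the complex ion is [Ni...]^2−.
Charge balance with potassium (+1) requires 1 complex ion per 2 potassium.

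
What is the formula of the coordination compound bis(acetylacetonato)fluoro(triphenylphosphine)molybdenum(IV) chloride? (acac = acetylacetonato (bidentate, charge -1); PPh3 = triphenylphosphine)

Ligands: 2 acetylacetonato (acac, -1), 1 fluoro (F, -1), 1 triphenylphosphine (PPh3, neutral). Ligand charge sum = -3.
With Mo in oxidation state +4, the complex ion is [Mo...]^1+.
Charge balance with chloride (-1) requires 1 complex ion per 1 chloride.

[Mo(acac)2F(PPh3)]Cl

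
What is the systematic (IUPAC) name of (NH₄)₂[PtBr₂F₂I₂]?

ammonium dibromodifluorodiiodoplatinate(IV)

The 2 ammonium counter-ions carry a total charge of +2, so each complex ion is 2−.
Ligand charges: 2×iodo (-1 each), 2×fluoro (-1 each), 2×bromo (-1 each); total -6. So Pt + (-6) = 2−, giving Pt = +4.
The complex ion is anionic, so platinum takes the -ate form platinate(IV).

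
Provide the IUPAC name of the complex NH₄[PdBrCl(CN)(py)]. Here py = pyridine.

ammonium bromochlorocyano(pyridine)palladate(II)

The 1 ammonium counter-ion carries a total charge of +1, so each complex ion is 1−.
Ligand charges: 1×cyano (-1 each), 1×pyridine (neutral), 1×bromo (-1 each), 1×chloro (-1 each); total -3. So Pd + (-3) = 1−, giving Pd = +2.
The complex ion is anionic, so palladium takes the -ate form palladate(II).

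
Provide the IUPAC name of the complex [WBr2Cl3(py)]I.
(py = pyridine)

The 1 iodide counter-ion carries a total charge of -1, so each complex ion is 1+.
Ligand charges: 2×bromo (-1 each), 1×pyridine (neutral), 3×chloro (-1 each); total -5. So W + (-5) = 1+, giving W = +6.
Ligands are named alphabetically: bromo before chloro before pyridine.

dibromotrichloro(pyridine)tungsten(VI) iodide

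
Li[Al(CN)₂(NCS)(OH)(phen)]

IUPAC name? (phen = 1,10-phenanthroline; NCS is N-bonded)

lithium dicyanohydroxoisothiocyanato(1,10-phenanthroline)aluminate(III)

The 1 lithium counter-ion carries a total charge of +1, so each complex ion is 1−.
Ligand charges: 2×cyano (-1 each), 1×1,10-phenanthroline (neutral), 1×hydroxo (-1 each), 1×isothiocyanato (-1 each); total -4. So Al + (-4) = 1−, giving Al = +3.
The complex ion is anionic, so aluminium takes the -ate form aluminate(III).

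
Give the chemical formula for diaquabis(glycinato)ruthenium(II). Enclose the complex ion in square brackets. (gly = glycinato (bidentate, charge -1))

[Ru(gly)2(H2O)2]

Ligands: 2 glycinato (gly, -1), 2 aqua (H2O, neutral). Ligand charge sum = -2.
With Ru in oxidation state +2, the complex ion is [Ru...].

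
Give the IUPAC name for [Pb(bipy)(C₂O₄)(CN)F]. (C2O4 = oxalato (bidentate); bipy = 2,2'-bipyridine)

There is no counter-ion, so the complex is neutral overall.
Ligand charges: 1×oxalato (-2 each), 1×2,2'-bipyridine (neutral), 1×fluoro (-1 each), 1×cyano (-1 each); total -4. So Pb + (-4) = 0, giving Pb = +4.
Ligands are named alphabetically: bipyridine before cyano before fluoro before oxalato.

(2,2'-bipyridine)cyanofluorooxalatolead(IV)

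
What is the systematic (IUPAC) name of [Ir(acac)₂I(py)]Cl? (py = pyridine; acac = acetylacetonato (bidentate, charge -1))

The 1 chloride counter-ion carries a total charge of -1, so each complex ion is 1+.
Ligand charges: 1×pyridine (neutral), 2×acetylacetonato (-1 each), 1×iodo (-1 each); total -3. So Ir + (-3) = 1+, giving Ir = +4.
Ligands are named alphabetically: acetylacetonato before iodo before pyridine.

bis(acetylacetonato)iodo(pyridine)iridium(IV) chloride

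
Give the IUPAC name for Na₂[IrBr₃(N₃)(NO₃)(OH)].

sodium azidotribromohydroxonitratoiridate(IV)

The 2 sodium counter-ions carry a total charge of +2, so each complex ion is 2−.
Ligand charges: 1×hydroxo (-1 each), 3×bromo (-1 each), 1×azido (-1 each), 1×nitrato (-1 each); total -6. So Ir + (-6) = 2−, giving Ir = +4.
Ligands are named alphabetically: azido before bromo before hydroxo before nitrato.
The complex ion is anionic, so iridium takes the -ate form iridate(IV).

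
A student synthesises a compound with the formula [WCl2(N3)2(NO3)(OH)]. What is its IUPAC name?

diazidodichlorohydroxonitratotungsten(VI)

There is no counter-ion, so the complex is neutral overall.
Ligand charges: 2×chloro (-1 each), 1×nitrato (-1 each), 1×hydroxo (-1 each), 2×azido (-1 each); total -6. So W + (-6) = 0, giving W = +6.
Ligands are named alphabetically: azido before chloro before hydroxo before nitrato.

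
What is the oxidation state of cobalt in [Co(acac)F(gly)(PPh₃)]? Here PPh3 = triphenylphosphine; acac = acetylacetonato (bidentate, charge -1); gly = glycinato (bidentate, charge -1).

No counter-ion: the bracketed complex is neutral.
Ligand charges: 1×F = -1; 1×PPh3 neutral; 1×acac = -1; 1×gly = -1; sum -3.
Co + (-3) = 0 ⇒ Co is +3.

+3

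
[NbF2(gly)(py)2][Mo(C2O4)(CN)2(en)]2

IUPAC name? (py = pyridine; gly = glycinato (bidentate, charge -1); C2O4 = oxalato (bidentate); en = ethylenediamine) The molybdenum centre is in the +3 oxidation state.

Both ions are complex: the cation is named first with the plain metal name, the anion second with the -ate form; each ion's ligands are alphabetised independently.
Mo is given as +3; the anion's ligand charges sum to -4, so the complex anion is 1−.
With 2 anions per cation, the cation must be 2×1 = 2+.
Cation: ligand charges sum to -3; for the ion to be 2+, Nb = +5.

difluoro(glycinato)bis(pyridine)niobium(V) dicyano(ethylenediamine)oxalatomolybdate(III)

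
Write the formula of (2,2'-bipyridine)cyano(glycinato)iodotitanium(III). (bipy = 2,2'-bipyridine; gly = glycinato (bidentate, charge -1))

[Ti(bipy)(CN)(gly)I]

Ligands: 1 cyano (CN, -1), 1 2,2'-bipyridine (bipy, neutral), 1 glycinato (gly, -1), 1 iodo (I, -1). Ligand charge sum = -3.
With Ti in oxidation state +3, the complex ion is [Ti...].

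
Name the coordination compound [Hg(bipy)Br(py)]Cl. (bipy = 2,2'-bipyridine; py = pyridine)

The 1 chloride counter-ion carries a total charge of -1, so each complex ion is 1+.
Ligand charges: 1×2,2'-bipyridine (neutral), 1×bromo (-1 each), 1×pyridine (neutral); total -1. So Hg + (-1) = 1+, giving Hg = +2.
Ligands are named alphabetically: bipyridine before bromo before pyridine.

(2,2'-bipyridine)bromo(pyridine)mercury(II) chloride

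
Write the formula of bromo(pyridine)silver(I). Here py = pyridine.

Ligands: 1 pyridine (py, neutral), 1 bromo (Br, -1). Ligand charge sum = -1.
With Ag in oxidation state +1, the complex ion is [Ag...].

[AgBr(py)]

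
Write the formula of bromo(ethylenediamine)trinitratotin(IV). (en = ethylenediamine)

[SnBr(en)(NO3)3]

Ligands: 1 ethylenediamine (en, neutral), 3 nitrato (NO3, -1), 1 bromo (Br, -1). Ligand charge sum = -4.
With Sn in oxidation state +4, the complex ion is [Sn...].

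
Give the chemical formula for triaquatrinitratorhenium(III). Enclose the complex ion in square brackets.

Ligands: 3 aqua (H2O, neutral), 3 nitrato (NO3, -1). Ligand charge sum = -3.
With Re in oxidation state +3, the complex ion is [Re...].

[Re(H2O)3(NO3)3]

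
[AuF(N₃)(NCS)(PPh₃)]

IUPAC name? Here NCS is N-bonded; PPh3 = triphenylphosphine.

There is no counter-ion, so the complex is neutral overall.
Ligand charges: 1×isothiocyanato (-1 each), 1×fluoro (-1 each), 1×azido (-1 each), 1×triphenylphosphine (neutral); total -3. So Au + (-3) = 0, giving Au = +3.
Ligands are named alphabetically: azido before fluoro before isothiocyanato before triphenylphosphine.

azidofluoroisothiocyanato(triphenylphosphine)gold(III)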